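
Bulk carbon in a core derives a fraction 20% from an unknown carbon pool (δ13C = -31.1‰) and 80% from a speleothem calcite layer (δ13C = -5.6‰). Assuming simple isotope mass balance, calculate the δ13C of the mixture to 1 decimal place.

δ_mix = f_A·δ_A + f_B·δ_B
δ_mix = 0.20 × (-31.1) + 0.80 × (-5.6)
δ_mix = -6.22 + -4.48 = -10.70‰

-10.7‰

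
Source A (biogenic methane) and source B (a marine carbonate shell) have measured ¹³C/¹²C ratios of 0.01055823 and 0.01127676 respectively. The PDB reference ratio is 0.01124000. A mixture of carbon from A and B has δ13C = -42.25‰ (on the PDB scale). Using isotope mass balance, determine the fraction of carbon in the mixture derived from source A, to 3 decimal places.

δ_A = (0.01055823/0.01124000 − 1)×1000 = (0.939344 − 1)×1000 = -60.656‰
δ_B = (0.01127676/0.01124000 − 1)×1000 = (1.003270 − 1)×1000 = 3.270‰
f_A = (δ_mix − δ_B)/(δ_A − δ_B) = (-42.25 − (3.270))/(-60.656 − (3.270))
f_A = -45.520 / -63.926 = 0.7121

0.712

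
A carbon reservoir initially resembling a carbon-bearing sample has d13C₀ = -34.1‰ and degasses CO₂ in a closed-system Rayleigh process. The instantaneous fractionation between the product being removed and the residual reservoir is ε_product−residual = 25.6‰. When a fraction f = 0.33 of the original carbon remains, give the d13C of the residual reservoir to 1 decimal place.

-61.1‰

Rayleigh residual: δ_res = (δ₀ + 1000)·f^(α−1) − 1000
α = ε/1000 + 1 = 1.02560, so α − 1 = 0.02560
f^(α−1) = 0.33^(0.02560) = 0.972017
δ_res = (-34.1 + 1000) × 0.972017 − 1000 = 938.871 − 1000 = -61.13‰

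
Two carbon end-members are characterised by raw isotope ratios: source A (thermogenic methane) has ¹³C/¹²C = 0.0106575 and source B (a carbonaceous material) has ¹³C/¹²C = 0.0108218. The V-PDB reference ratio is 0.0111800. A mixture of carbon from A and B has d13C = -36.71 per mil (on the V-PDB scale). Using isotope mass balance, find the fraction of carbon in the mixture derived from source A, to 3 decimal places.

0.318

δ_A = (0.0106575/0.0111800 − 1)×1000 = (0.953265 − 1)×1000 = -46.735 per mil
δ_B = (0.0108218/0.0111800 − 1)×1000 = (0.967961 − 1)×1000 = -32.039 per mil
f_A = (δ_mix − δ_B)/(δ_A − δ_B) = (-36.71 − (-32.039))/(-46.735 − (-32.039))
f_A = -4.671 / -14.696 = 0.3178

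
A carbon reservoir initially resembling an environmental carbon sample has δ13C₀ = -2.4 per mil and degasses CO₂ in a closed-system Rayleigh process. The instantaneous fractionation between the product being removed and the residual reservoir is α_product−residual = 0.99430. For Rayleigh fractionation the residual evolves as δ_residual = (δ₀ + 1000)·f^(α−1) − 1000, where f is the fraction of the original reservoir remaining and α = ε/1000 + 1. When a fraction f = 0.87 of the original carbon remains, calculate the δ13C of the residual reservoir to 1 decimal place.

-1.6 per mil

Rayleigh residual: δ_res = (δ₀ + 1000)·f^(α−1) − 1000
α − 1 = -0.00570
f^(α−1) = 0.87^(-0.00570) = 1.000794
δ_res = (-2.4 + 1000) × 1.000794 − 1000 = 998.392 − 1000 = -1.61 per mil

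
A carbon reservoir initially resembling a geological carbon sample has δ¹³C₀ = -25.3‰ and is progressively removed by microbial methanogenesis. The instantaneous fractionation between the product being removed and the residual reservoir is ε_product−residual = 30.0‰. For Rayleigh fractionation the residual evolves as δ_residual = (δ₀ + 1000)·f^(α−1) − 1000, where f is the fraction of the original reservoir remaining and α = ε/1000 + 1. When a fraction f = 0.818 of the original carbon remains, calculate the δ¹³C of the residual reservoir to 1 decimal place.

-31.2‰

Rayleigh residual: δ_res = (δ₀ + 1000)·f^(α−1) − 1000
α = ε/1000 + 1 = 1.03000, so α − 1 = 0.03000
f^(α−1) = 0.818^(0.03000) = 0.993991
δ_res = (-25.3 + 1000) × 0.993991 − 1000 = 968.843 − 1000 = -31.16‰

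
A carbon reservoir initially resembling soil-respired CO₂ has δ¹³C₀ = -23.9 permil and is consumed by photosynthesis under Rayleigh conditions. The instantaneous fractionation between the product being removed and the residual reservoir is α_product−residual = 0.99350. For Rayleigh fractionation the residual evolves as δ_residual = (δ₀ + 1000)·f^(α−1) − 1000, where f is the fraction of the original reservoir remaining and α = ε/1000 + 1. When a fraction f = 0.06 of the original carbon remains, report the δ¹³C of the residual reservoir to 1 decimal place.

-5.9 permil

Rayleigh residual: δ_res = (δ₀ + 1000)·f^(α−1) − 1000
α − 1 = -0.00650
f^(α−1) = 0.06^(-0.00650) = 1.018455
δ_res = (-23.9 + 1000) × 1.018455 − 1000 = 994.114 − 1000 = -5.89 permil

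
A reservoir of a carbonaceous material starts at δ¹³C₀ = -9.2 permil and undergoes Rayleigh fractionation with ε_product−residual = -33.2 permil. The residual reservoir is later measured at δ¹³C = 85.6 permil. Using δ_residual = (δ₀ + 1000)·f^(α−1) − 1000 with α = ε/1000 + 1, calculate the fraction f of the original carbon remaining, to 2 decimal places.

α − 1 = ε/1000 = -0.0332
(δ_res + 1000)/(δ₀ + 1000) = (85.6 + 1000)/(-9.2 + 1000) = 1085.6/990.8 = 1.095680
f = 1.095680^(1/-0.0332) = exp(ln(1.095680)/-0.0332) = exp(0.09138/-0.0332)
f = exp(-2.7523) = 0.0638

0.06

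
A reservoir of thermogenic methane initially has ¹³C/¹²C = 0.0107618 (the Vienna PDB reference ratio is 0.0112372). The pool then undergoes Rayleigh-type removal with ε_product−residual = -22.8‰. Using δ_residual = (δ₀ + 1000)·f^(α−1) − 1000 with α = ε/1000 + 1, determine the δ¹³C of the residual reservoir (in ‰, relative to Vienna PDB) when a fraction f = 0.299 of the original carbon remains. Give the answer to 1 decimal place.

-15.6‰

δ₀ = (0.0107618/0.0112372 − 1)×1000 = (0.957694 − 1)×1000 = -42.306‰
α − 1 = ε/1000 = -0.0228
f^(α−1) = 0.299^(-0.0228) = 1.027909
δ_res = (-42.306 + 1000) × 1.027909 − 1000 = 984.422 − 1000 = -15.58‰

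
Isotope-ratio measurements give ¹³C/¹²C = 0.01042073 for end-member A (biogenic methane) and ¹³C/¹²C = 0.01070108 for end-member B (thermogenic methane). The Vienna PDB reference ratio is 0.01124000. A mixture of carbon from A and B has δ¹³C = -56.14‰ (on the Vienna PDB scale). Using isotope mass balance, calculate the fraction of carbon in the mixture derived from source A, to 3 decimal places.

δ_A = (0.01042073/0.01124000 − 1)×1000 = (0.927111 − 1)×1000 = -72.889‰
δ_B = (0.01070108/0.01124000 − 1)×1000 = (0.952053 − 1)×1000 = -47.947‰
f_A = (δ_mix − δ_B)/(δ_A − δ_B) = (-56.14 − (-47.947))/(-72.889 − (-47.947))
f_A = -8.193 / -24.942 = 0.3285

0.328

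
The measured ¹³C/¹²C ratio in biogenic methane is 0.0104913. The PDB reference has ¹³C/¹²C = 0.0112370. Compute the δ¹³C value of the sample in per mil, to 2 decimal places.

-66.36 per mil

δ¹³C = (R_sample / R_standard − 1) × 1000
R_sample / R_standard = 0.0104913 / 0.0112370 = 0.933639
δ¹³C = (0.933639 − 1) × 1000 = -66.361 per mil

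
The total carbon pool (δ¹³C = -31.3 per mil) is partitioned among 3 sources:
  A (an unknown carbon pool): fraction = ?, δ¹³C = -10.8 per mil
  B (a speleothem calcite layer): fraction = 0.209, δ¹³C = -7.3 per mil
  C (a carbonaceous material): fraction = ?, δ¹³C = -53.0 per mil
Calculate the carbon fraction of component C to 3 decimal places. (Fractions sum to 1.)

0.503

Let f_C and f_A be the unknown fractions; fractions sum to 1 so f_C + f_A = 0.791.
Mass balance: Σ fᵢ·δᵢ = δ_bulk ⇒ f_C·(-53.0) + f_A·(-10.8) = -31.3 − (-1.526) = -29.774
Substitute f_A = 0.791 − f_C:
f_C·(-53.0 − -10.8) = -29.774 − 0.791×(-10.8) = -21.231
f_C = -21.231 / -42.2 = 0.5031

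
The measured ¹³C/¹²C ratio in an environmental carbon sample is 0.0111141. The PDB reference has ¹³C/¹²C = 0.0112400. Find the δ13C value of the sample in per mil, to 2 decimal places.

δ13C = (R_sample / R_standard − 1) × 1000
R_sample / R_standard = 0.0111141 / 0.0112400 = 0.988799
δ13C = (0.988799 − 1) × 1000 = -11.201 per mil

-11.20 per mil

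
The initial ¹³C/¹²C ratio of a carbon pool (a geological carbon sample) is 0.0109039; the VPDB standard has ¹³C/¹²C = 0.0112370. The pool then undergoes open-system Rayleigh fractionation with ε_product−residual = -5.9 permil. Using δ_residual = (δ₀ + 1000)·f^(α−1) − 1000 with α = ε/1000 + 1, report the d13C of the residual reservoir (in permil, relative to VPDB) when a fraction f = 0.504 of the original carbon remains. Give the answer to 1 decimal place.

δ₀ = (0.0109039/0.0112370 − 1)×1000 = (0.970357 − 1)×1000 = -29.643 permil
α − 1 = ε/1000 = -0.0059
f^(α−1) = 0.504^(-0.0059) = 1.004051
δ_res = (-29.643 + 1000) × 1.004051 − 1000 = 974.288 − 1000 = -25.71 permil

-25.7 permil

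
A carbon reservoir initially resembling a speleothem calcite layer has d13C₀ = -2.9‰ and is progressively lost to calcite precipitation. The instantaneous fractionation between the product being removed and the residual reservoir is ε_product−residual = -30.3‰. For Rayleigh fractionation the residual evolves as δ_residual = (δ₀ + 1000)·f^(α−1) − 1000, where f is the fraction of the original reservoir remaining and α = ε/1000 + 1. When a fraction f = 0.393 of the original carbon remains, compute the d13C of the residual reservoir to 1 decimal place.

25.7‰

Rayleigh residual: δ_res = (δ₀ + 1000)·f^(α−1) − 1000
α = ε/1000 + 1 = 0.96970, so α − 1 = -0.03030
f^(α−1) = 0.393^(-0.03030) = 1.028703
δ_res = (-2.9 + 1000) × 1.028703 − 1000 = 1025.720 − 1000 = 25.72‰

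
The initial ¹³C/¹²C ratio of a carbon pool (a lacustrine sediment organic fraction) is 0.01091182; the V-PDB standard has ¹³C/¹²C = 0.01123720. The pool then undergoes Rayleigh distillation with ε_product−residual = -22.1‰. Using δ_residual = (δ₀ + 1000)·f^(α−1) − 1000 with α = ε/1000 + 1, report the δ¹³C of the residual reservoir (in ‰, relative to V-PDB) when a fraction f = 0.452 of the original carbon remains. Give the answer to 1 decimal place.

-11.8‰

δ₀ = (0.01091182/0.01123720 − 1)×1000 = (0.971044 − 1)×1000 = -28.956‰
α − 1 = ε/1000 = -0.0221
f^(α−1) = 0.452^(-0.0221) = 1.017704
δ_res = (-28.956 + 1000) × 1.017704 − 1000 = 988.236 − 1000 = -11.76‰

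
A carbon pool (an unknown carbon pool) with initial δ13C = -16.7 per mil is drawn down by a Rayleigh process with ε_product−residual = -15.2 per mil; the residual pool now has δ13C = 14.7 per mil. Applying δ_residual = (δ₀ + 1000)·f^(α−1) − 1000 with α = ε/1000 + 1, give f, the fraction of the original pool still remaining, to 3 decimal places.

0.126

α − 1 = ε/1000 = -0.0152
(δ_res + 1000)/(δ₀ + 1000) = (14.7 + 1000)/(-16.7 + 1000) = 1014.7/983.3 = 1.031933
f = 1.031933^(1/-0.0152) = exp(ln(1.031933)/-0.0152) = exp(0.03143/-0.0152)
f = exp(-2.0680) = 0.1264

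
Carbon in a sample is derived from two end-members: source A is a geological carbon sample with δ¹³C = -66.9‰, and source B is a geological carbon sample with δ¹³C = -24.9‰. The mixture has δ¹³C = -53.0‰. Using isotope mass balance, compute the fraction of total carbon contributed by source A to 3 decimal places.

0.669

δ_mix = f_A·δ_A + (1 − f_A)·δ_B  ⇒  f_A = (δ_mix − δ_B)/(δ_A − δ_B)
f_A = (-53.0 − (-24.9)) / (-66.9 − (-24.9))
f_A = -28.1 / -42.0 = 0.6690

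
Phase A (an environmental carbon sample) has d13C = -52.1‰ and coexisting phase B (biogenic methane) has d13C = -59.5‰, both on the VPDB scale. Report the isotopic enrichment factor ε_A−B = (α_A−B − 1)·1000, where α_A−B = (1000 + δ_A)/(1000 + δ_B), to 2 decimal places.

α_A−B = (1000 + -52.1) / (1000 + -59.5) = 947.9 / 940.5 = 1.007868
ε_A−B = (1.007868 − 1) × 1000 = 7.868‰
(The approximation ε ≈ δ_A − δ_B would give 7.4‰.)

7.87‰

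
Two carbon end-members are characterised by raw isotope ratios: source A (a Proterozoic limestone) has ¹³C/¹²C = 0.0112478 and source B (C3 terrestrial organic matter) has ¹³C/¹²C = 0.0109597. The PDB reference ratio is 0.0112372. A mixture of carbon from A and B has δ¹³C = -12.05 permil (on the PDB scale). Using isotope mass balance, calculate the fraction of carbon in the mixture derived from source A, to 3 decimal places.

0.493

δ_A = (0.0112478/0.0112372 − 1)×1000 = (1.000943 − 1)×1000 = 0.943 permil
δ_B = (0.0109597/0.0112372 − 1)×1000 = (0.975305 − 1)×1000 = -24.695 permil
f_A = (δ_mix − δ_B)/(δ_A − δ_B) = (-12.05 − (-24.695))/(0.943 − (-24.695))
f_A = 12.645 / 25.638 = 0.4932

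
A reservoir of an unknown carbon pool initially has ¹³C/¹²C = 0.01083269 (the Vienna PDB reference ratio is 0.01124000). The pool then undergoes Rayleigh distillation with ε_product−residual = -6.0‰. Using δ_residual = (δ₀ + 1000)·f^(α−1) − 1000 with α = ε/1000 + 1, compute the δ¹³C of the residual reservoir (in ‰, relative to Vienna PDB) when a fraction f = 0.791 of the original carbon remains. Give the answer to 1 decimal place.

δ₀ = (0.01083269/0.01124000 − 1)×1000 = (0.963762 − 1)×1000 = -36.238‰
α − 1 = ε/1000 = -0.0060
f^(α−1) = 0.791^(-0.0060) = 1.001408
δ_res = (-36.238 + 1000) × 1.001408 − 1000 = 965.119 − 1000 = -34.88‰

-34.9‰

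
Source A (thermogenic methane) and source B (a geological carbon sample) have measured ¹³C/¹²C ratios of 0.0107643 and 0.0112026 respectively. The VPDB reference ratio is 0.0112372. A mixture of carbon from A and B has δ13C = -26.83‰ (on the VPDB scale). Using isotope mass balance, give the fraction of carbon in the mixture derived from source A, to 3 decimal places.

0.609

δ_A = (0.0107643/0.0112372 − 1)×1000 = (0.957917 − 1)×1000 = -42.083‰
δ_B = (0.0112026/0.0112372 − 1)×1000 = (0.996921 − 1)×1000 = -3.079‰
f_A = (δ_mix − δ_B)/(δ_A − δ_B) = (-26.83 − (-3.079))/(-42.083 − (-3.079))
f_A = -23.751 / -39.004 = 0.6089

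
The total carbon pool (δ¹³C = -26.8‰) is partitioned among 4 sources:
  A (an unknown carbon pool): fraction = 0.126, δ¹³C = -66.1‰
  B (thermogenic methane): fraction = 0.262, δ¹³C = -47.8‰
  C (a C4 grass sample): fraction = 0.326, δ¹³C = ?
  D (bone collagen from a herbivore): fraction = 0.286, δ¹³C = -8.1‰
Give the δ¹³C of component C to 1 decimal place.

Isotope mass balance: δ_bulk = Σ fᵢ·δᵢ.
-26.8 = 0.126×(-66.1) + 0.262×(-47.8) + 0.326×δ_C + 0.286×(-8.1)
0.326·δ_C = -26.8 − (-23.169) = -3.631
δ_C = -3.631 / 0.326 = -11.14‰

-11.1‰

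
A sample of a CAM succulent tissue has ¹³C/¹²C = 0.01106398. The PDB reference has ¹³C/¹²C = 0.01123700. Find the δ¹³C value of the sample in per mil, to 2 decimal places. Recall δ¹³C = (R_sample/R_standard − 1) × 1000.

δ¹³C = (R_sample / R_standard − 1) × 1000
R_sample / R_standard = 0.01106398 / 0.01123700 = 0.984603
δ¹³C = (0.984603 − 1) × 1000 = -15.397 per mil

-15.40 per mil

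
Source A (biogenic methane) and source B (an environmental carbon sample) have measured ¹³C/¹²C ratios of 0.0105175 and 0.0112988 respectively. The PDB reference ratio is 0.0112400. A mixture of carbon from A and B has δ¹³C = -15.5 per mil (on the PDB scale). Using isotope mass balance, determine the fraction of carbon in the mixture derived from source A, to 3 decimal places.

δ_A = (0.0105175/0.0112400 − 1)×1000 = (0.935721 − 1)×1000 = -64.279 per mil
δ_B = (0.0112988/0.0112400 − 1)×1000 = (1.005231 − 1)×1000 = 5.231 per mil
f_A = (δ_mix − δ_B)/(δ_A − δ_B) = (-15.5 − (5.231))/(-64.279 − (5.231))
f_A = -20.731 / -69.511 = 0.2982

0.298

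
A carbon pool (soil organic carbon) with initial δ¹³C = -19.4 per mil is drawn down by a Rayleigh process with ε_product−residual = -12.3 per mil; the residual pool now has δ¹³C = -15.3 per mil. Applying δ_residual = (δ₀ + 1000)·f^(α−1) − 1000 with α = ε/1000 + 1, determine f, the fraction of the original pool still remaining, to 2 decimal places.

0.71

α − 1 = ε/1000 = -0.0123
(δ_res + 1000)/(δ₀ + 1000) = (-15.3 + 1000)/(-19.4 + 1000) = 984.7/980.6 = 1.004181
f = 1.004181^(1/-0.0123) = exp(ln(1.004181)/-0.0123) = exp(0.00417/-0.0123)
f = exp(-0.3392) = 0.7123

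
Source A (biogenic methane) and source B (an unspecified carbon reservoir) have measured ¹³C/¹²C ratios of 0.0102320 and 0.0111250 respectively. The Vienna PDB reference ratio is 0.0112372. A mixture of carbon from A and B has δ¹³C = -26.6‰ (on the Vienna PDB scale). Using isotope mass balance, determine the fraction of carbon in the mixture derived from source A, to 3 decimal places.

0.209

δ_A = (0.0102320/0.0112372 − 1)×1000 = (0.910547 − 1)×1000 = -89.453‰
δ_B = (0.0111250/0.0112372 − 1)×1000 = (0.990015 − 1)×1000 = -9.985‰
f_A = (δ_mix − δ_B)/(δ_A − δ_B) = (-26.6 − (-9.985))/(-89.453 − (-9.985))
f_A = -16.615 / -79.468 = 0.2091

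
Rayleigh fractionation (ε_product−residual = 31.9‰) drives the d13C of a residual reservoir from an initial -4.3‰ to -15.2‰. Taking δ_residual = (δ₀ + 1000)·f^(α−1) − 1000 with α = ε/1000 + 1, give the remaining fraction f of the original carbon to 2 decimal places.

α − 1 = ε/1000 = 0.0319
(δ_res + 1000)/(δ₀ + 1000) = (-15.2 + 1000)/(-4.3 + 1000) = 984.8/995.7 = 0.989053
f = 0.989053^(1/0.0319) = exp(ln(0.989053)/0.0319) = exp(-0.01101/0.0319)
f = exp(-0.3451) = 0.7082

0.71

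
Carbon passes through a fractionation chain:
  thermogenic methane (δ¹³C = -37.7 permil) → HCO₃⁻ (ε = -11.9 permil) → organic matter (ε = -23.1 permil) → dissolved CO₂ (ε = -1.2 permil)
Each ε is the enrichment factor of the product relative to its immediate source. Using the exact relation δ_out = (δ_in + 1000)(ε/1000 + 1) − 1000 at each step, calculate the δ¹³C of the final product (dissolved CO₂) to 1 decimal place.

-72.2 permil

step 1: δ = (-37.70 + 1000)·(-11.9/1000 + 1) − 1000 = -49.15 permil
step 2: δ = (-49.15 + 1000)·(-23.1/1000 + 1) − 1000 = -71.12 permil
step 3: δ = (-71.12 + 1000)·(-1.2/1000 + 1) − 1000 = -72.23 permil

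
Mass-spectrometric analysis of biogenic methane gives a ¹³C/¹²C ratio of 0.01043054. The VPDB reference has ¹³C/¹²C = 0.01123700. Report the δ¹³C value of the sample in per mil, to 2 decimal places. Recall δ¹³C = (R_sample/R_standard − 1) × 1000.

-71.77 per mil

δ¹³C = (R_sample / R_standard − 1) × 1000
R_sample / R_standard = 0.01043054 / 0.01123700 = 0.928232
δ¹³C = (0.928232 − 1) × 1000 = -71.768 per mil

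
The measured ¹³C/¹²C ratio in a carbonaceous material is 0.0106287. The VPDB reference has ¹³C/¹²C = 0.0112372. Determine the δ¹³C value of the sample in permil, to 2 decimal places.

-54.15 permil

δ¹³C = (R_sample / R_standard − 1) × 1000
R_sample / R_standard = 0.0106287 / 0.0112372 = 0.945849
δ¹³C = (0.945849 − 1) × 1000 = -54.151 permil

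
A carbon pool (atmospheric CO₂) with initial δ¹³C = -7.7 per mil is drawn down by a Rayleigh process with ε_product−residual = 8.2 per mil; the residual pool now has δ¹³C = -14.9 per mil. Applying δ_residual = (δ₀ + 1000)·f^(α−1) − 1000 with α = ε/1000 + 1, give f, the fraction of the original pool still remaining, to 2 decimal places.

0.41

α − 1 = ε/1000 = 0.0082
(δ_res + 1000)/(δ₀ + 1000) = (-14.9 + 1000)/(-7.7 + 1000) = 985.1/992.3 = 0.992744
f = 0.992744^(1/0.0082) = exp(ln(0.992744)/0.0082) = exp(-0.00728/0.0082)
f = exp(-0.8881) = 0.4114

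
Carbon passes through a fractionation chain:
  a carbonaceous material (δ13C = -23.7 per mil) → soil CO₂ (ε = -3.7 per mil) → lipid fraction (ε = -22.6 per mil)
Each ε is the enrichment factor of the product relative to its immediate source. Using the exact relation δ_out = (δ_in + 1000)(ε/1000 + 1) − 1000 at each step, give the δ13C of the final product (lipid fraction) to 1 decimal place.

step 1: δ = (-23.70 + 1000)·(-3.7/1000 + 1) − 1000 = -27.31 per mil
step 2: δ = (-27.31 + 1000)·(-22.6/1000 + 1) − 1000 = -49.30 per mil

-49.3 per mil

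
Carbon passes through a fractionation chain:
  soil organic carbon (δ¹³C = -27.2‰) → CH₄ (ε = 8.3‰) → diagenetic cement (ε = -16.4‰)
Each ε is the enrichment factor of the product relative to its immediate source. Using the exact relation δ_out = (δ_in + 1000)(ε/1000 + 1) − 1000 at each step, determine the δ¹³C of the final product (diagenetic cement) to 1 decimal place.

step 1: δ = (-27.20 + 1000)·(8.3/1000 + 1) − 1000 = -19.13‰
step 2: δ = (-19.13 + 1000)·(-16.4/1000 + 1) − 1000 = -35.21‰

-35.2‰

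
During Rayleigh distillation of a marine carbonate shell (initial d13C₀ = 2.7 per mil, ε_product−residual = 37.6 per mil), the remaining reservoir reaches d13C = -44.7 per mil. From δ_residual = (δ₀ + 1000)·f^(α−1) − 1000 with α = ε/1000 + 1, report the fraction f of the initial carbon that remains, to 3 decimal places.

0.276

α − 1 = ε/1000 = 0.0376
(δ_res + 1000)/(δ₀ + 1000) = (-44.7 + 1000)/(2.7 + 1000) = 955.3/1002.7 = 0.952728
f = 0.952728^(1/0.0376) = exp(ln(0.952728)/0.0376) = exp(-0.04843/0.0376)
f = exp(-1.2879) = 0.2758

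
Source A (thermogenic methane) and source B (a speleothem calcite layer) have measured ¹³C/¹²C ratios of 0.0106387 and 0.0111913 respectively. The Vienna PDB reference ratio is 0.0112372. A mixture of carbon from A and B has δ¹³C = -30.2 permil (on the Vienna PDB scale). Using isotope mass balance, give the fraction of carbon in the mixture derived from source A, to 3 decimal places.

δ_A = (0.0106387/0.0112372 − 1)×1000 = (0.946739 − 1)×1000 = -53.261 permil
δ_B = (0.0111913/0.0112372 − 1)×1000 = (0.995915 − 1)×1000 = -4.085 permil
f_A = (δ_mix − δ_B)/(δ_A − δ_B) = (-30.2 − (-4.085))/(-53.261 − (-4.085))
f_A = -26.115 / -49.176 = 0.5311

0.531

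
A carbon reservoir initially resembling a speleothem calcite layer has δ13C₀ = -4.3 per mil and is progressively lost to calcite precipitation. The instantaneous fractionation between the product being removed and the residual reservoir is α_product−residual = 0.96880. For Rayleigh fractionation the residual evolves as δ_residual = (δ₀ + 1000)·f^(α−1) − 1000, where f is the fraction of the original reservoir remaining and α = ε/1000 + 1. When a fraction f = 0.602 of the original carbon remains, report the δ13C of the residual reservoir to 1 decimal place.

11.6 per mil

Rayleigh residual: δ_res = (δ₀ + 1000)·f^(α−1) − 1000
α − 1 = -0.03120
f^(α−1) = 0.602^(-0.03120) = 1.015960
δ_res = (-4.3 + 1000) × 1.015960 − 1000 = 1011.591 − 1000 = 11.59 per mil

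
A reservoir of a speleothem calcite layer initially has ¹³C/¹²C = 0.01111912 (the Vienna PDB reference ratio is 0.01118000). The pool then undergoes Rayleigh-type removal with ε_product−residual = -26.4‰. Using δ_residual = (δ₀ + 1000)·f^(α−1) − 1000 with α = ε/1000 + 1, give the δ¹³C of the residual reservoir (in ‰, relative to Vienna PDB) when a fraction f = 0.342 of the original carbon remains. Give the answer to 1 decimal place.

23.1‰

δ₀ = (0.01111912/0.01118000 − 1)×1000 = (0.994555 − 1)×1000 = -5.445‰
α − 1 = ε/1000 = -0.0264
f^(α−1) = 0.342^(-0.0264) = 1.028731
δ_res = (-5.445 + 1000) × 1.028731 − 1000 = 1023.129 − 1000 = 23.13‰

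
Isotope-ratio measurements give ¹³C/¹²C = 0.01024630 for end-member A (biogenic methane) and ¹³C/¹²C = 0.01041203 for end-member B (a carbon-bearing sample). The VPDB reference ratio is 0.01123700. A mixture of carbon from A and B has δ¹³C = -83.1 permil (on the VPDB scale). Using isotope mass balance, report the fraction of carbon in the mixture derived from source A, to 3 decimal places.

δ_A = (0.01024630/0.01123700 − 1)×1000 = (0.911836 − 1)×1000 = -88.164 permil
δ_B = (0.01041203/0.01123700 − 1)×1000 = (0.926584 − 1)×1000 = -73.416 permil
f_A = (δ_mix − δ_B)/(δ_A − δ_B) = (-83.1 − (-73.416))/(-88.164 − (-73.416))
f_A = -9.684 / -14.749 = 0.6566

0.657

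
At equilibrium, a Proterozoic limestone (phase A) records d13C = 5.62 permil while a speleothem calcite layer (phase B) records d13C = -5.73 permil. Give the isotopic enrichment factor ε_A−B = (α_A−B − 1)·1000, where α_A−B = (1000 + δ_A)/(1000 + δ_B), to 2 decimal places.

α_A−B = (1000 + 5.62) / (1000 + -5.73) = 1005.62 / 994.27 = 1.011415
ε_A−B = (1.011415 − 1) × 1000 = 11.415 permil
(The approximation ε ≈ δ_A − δ_B would give 11.35 permil.)

11.42 permil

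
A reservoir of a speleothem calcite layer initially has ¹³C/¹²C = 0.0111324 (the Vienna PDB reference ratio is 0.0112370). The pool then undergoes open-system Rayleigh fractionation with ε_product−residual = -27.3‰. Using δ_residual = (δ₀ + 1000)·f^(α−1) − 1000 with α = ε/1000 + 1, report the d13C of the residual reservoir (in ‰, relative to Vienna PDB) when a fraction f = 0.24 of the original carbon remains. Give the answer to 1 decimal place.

δ₀ = (0.0111324/0.0112370 − 1)×1000 = (0.990691 − 1)×1000 = -9.309‰
α − 1 = ε/1000 = -0.0273
f^(α−1) = 0.24^(-0.0273) = 1.039729
δ_res = (-9.309 + 1000) × 1.039729 − 1000 = 1030.051 − 1000 = 30.05‰

30.1‰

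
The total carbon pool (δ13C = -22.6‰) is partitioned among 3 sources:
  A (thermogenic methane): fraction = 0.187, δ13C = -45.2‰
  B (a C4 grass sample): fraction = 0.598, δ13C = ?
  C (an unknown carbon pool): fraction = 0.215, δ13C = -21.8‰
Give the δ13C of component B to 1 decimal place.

Isotope mass balance: δ_bulk = Σ fᵢ·δᵢ.
-22.6 = 0.187×(-45.2) + 0.598×δ_B + 0.215×(-21.8)
0.598·δ_B = -22.6 − (-13.139) = -9.461
δ_B = -9.461 / 0.598 = -15.82‰

-15.8‰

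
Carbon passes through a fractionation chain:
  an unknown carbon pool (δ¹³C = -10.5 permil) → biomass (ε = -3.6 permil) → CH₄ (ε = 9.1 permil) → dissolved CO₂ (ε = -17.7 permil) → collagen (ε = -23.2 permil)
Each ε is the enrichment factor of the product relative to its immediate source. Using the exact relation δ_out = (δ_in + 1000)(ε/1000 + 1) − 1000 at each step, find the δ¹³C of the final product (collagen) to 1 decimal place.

step 1: δ = (-10.50 + 1000)·(-3.6/1000 + 1) − 1000 = -14.06 permil
step 2: δ = (-14.06 + 1000)·(9.1/1000 + 1) − 1000 = -5.09 permil
step 3: δ = (-5.09 + 1000)·(-17.7/1000 + 1) − 1000 = -22.70 permil
step 4: δ = (-22.70 + 1000)·(-23.2/1000 + 1) − 1000 = -45.37 permil

-45.4 permil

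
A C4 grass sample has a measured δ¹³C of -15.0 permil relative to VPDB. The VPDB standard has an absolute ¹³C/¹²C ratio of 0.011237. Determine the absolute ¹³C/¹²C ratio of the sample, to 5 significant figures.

0.011068

R_sample = R_standard × (δ¹³C/1000 + 1)
R_sample = 0.011237 × (-15.0/1000 + 1) = 0.011237 × 0.985000
R_sample = 0.0110684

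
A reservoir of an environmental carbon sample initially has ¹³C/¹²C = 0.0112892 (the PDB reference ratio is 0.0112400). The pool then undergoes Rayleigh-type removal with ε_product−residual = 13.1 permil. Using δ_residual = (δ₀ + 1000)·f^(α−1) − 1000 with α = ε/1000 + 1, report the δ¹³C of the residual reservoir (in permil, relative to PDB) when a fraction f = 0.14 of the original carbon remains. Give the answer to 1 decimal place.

-21.2 permil

δ₀ = (0.0112892/0.0112400 − 1)×1000 = (1.004377 − 1)×1000 = 4.377 permil
α − 1 = ε/1000 = 0.0131
f^(α−1) = 0.14^(0.0131) = 0.974573
δ_res = (4.377 + 1000) × 0.974573 − 1000 = 978.839 − 1000 = -21.16 permil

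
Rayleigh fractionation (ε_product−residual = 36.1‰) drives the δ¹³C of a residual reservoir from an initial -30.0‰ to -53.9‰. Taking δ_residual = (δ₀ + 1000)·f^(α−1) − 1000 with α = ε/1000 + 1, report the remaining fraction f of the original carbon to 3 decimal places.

0.501

α − 1 = ε/1000 = 0.0361
(δ_res + 1000)/(δ₀ + 1000) = (-53.9 + 1000)/(-30.0 + 1000) = 946.1/970.0 = 0.975361
f = 0.975361^(1/0.0361) = exp(ln(0.975361)/0.0361) = exp(-0.02495/0.0361)
f = exp(-0.6911) = 0.5010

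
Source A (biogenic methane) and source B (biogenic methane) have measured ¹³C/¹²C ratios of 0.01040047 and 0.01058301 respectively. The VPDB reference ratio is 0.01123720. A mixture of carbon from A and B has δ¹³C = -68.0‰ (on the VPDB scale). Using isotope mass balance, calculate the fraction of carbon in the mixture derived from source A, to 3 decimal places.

0.602

δ_A = (0.01040047/0.01123720 − 1)×1000 = (0.925539 − 1)×1000 = -74.461‰
δ_B = (0.01058301/0.01123720 − 1)×1000 = (0.941784 − 1)×1000 = -58.216‰
f_A = (δ_mix − δ_B)/(δ_A − δ_B) = (-68.0 − (-58.216))/(-74.461 − (-58.216))
f_A = -9.784 / -16.244 = 0.6023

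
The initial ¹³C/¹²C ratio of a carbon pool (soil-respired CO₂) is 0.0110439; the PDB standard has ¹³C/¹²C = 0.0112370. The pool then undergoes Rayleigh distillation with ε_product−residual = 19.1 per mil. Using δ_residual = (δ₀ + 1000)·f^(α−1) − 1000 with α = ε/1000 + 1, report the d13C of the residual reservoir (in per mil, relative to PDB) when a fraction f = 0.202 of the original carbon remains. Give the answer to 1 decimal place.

-46.8 per mil

δ₀ = (0.0110439/0.0112370 − 1)×1000 = (0.982816 − 1)×1000 = -17.184 per mil
α − 1 = ε/1000 = 0.0191
f^(α−1) = 0.202^(0.0191) = 0.969912
δ_res = (-17.184 + 1000) × 0.969912 − 1000 = 953.244 − 1000 = -46.76 per mil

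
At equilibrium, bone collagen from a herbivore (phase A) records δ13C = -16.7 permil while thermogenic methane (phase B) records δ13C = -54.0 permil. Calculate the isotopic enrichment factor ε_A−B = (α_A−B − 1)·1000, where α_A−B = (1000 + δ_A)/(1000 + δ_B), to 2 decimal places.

39.43 permil

α_A−B = (1000 + -16.7) / (1000 + -54.0) = 983.3 / 946.0 = 1.039429
ε_A−B = (1.039429 − 1) × 1000 = 39.429 permil
(The approximation ε ≈ δ_A − δ_B would give 37.3 permil.)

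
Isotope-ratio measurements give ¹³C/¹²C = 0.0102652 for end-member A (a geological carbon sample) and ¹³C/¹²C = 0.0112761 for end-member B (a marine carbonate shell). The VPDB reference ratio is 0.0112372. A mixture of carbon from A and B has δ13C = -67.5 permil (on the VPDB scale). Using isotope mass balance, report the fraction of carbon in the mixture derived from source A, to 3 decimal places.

0.789

δ_A = (0.0102652/0.0112372 − 1)×1000 = (0.913502 − 1)×1000 = -86.498 permil
δ_B = (0.0112761/0.0112372 − 1)×1000 = (1.003462 − 1)×1000 = 3.462 permil
f_A = (δ_mix − δ_B)/(δ_A − δ_B) = (-67.5 − (3.462))/(-86.498 − (3.462))
f_A = -70.962 / -89.960 = 0.7888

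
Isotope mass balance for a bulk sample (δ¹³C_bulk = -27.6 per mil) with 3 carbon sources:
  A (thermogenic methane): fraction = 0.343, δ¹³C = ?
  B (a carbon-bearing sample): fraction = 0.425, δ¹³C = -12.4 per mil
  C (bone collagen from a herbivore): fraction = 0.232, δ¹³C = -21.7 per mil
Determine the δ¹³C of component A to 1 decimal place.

-50.4 per mil

Isotope mass balance: δ_bulk = Σ fᵢ·δᵢ.
-27.6 = 0.343×δ_A + 0.425×(-12.4) + 0.232×(-21.7)
0.343·δ_A = -27.6 − (-10.304) = -17.296
δ_A = -17.296 / 0.343 = -50.42 per mil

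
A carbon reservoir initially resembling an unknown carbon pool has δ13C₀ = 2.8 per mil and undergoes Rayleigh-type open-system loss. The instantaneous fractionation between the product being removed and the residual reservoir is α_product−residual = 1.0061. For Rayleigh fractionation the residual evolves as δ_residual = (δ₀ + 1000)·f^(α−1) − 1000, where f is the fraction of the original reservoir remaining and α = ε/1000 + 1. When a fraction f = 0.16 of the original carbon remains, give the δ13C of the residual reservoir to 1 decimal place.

-8.3 per mil

Rayleigh residual: δ_res = (δ₀ + 1000)·f^(α−1) − 1000
α − 1 = 0.00610
f^(α−1) = 0.16^(0.00610) = 0.988884
δ_res = (2.8 + 1000) × 0.988884 − 1000 = 991.652 − 1000 = -8.35 per mil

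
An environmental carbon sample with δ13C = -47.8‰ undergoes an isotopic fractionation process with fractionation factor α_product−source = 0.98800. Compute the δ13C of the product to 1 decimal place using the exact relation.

-59.2‰

δ_product = (δ_source + 1000)·α − 1000
δ_product = (-47.8 + 1000) × 0.98800 − 1000
δ_product = 940.774 − 1000 = -59.23‰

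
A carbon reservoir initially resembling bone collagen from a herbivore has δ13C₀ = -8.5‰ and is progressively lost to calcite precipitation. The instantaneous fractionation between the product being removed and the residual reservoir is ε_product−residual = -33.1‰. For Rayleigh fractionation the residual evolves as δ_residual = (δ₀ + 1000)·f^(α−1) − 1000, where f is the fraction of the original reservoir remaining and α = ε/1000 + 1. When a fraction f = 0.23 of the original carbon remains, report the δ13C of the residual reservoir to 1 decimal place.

40.9‰

Rayleigh residual: δ_res = (δ₀ + 1000)·f^(α−1) − 1000
α = ε/1000 + 1 = 0.96690, so α − 1 = -0.03310
f^(α−1) = 0.23^(-0.03310) = 1.049849
δ_res = (-8.5 + 1000) × 1.049849 − 1000 = 1040.925 − 1000 = 40.93‰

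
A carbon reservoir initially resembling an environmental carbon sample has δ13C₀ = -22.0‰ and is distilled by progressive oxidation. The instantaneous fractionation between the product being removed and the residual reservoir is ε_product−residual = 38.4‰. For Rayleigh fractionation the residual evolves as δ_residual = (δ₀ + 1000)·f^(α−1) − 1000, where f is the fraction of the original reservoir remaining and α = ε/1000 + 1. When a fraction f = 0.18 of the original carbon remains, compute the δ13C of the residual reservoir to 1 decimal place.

Rayleigh residual: δ_res = (δ₀ + 1000)·f^(α−1) − 1000
α = ε/1000 + 1 = 1.03840, so α − 1 = 0.03840
f^(α−1) = 0.18^(0.03840) = 0.936273
δ_res = (-22.0 + 1000) × 0.936273 − 1000 = 915.675 − 1000 = -84.33‰

-84.3‰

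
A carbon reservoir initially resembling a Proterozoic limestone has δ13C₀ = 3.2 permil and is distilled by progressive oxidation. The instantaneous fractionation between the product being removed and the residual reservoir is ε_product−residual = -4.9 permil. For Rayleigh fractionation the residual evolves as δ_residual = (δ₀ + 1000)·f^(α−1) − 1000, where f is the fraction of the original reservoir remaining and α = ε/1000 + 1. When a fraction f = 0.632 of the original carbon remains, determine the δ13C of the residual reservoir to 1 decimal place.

Rayleigh residual: δ_res = (δ₀ + 1000)·f^(α−1) − 1000
α = ε/1000 + 1 = 0.99510, so α − 1 = -0.00490
f^(α−1) = 0.632^(-0.00490) = 1.002251
δ_res = (3.2 + 1000) × 1.002251 − 1000 = 1005.458 − 1000 = 5.46 permil

5.5 permil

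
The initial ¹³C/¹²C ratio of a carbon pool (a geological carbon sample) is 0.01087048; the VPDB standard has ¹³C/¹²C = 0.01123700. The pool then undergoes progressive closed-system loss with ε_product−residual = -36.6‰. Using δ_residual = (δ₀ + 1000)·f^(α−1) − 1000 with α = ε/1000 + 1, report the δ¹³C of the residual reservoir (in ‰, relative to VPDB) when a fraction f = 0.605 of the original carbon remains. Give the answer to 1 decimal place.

δ₀ = (0.01087048/0.01123700 − 1)×1000 = (0.967383 − 1)×1000 = -32.617‰
α − 1 = ε/1000 = -0.0366
f^(α−1) = 0.605^(-0.0366) = 1.018563
δ_res = (-32.617 + 1000) × 1.018563 − 1000 = 985.340 − 1000 = -14.66‰

-14.7‰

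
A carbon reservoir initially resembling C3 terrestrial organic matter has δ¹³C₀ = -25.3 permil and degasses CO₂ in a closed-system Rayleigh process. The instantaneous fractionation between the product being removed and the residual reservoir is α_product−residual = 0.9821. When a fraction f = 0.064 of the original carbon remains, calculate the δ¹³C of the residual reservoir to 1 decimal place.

23.9 permil

Rayleigh residual: δ_res = (δ₀ + 1000)·f^(α−1) − 1000
α − 1 = -0.01790
f^(α−1) = 0.064^(-0.01790) = 1.050435
δ_res = (-25.3 + 1000) × 1.050435 − 1000 = 1023.859 − 1000 = 23.86 permil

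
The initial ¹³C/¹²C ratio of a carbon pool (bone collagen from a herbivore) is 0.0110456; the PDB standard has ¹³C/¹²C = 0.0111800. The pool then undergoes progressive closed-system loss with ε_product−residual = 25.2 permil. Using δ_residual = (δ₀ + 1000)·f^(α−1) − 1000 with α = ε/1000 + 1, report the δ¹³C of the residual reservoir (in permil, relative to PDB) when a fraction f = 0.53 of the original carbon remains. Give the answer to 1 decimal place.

δ₀ = (0.0110456/0.0111800 − 1)×1000 = (0.987979 − 1)×1000 = -12.021 permil
α − 1 = ε/1000 = 0.0252
f^(α−1) = 0.53^(0.0252) = 0.984128
δ_res = (-12.021 + 1000) × 0.984128 − 1000 = 972.298 − 1000 = -27.70 permil

-27.7 permil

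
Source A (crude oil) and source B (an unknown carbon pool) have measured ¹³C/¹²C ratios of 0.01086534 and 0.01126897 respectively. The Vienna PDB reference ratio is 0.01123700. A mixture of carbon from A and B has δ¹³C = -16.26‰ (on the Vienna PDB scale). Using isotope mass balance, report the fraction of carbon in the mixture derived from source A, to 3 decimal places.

0.532

δ_A = (0.01086534/0.01123700 − 1)×1000 = (0.966925 − 1)×1000 = -33.075‰
δ_B = (0.01126897/0.01123700 − 1)×1000 = (1.002845 − 1)×1000 = 2.845‰
f_A = (δ_mix − δ_B)/(δ_A − δ_B) = (-16.26 − (2.845))/(-33.075 − (2.845))
f_A = -19.105 / -35.920 = 0.5319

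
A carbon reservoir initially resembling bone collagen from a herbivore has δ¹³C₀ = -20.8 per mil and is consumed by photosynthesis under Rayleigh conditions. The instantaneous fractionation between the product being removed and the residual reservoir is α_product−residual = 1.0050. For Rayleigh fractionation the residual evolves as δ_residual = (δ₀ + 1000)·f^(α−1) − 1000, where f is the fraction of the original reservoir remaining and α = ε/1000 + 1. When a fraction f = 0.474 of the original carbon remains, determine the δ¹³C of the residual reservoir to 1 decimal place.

-24.4 per mil

Rayleigh residual: δ_res = (δ₀ + 1000)·f^(α−1) − 1000
α − 1 = 0.00500
f^(α−1) = 0.474^(0.00500) = 0.996274
δ_res = (-20.8 + 1000) × 0.996274 − 1000 = 975.552 − 1000 = -24.45 per mil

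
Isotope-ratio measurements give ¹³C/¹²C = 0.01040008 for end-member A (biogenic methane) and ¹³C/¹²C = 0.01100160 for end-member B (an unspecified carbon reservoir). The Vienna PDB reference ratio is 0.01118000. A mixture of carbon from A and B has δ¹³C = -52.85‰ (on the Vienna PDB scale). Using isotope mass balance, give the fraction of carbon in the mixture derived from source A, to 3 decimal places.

0.686

δ_A = (0.01040008/0.01118000 − 1)×1000 = (0.930240 − 1)×1000 = -69.760‰
δ_B = (0.01100160/0.01118000 − 1)×1000 = (0.984043 − 1)×1000 = -15.957‰
f_A = (δ_mix − δ_B)/(δ_A − δ_B) = (-52.85 − (-15.957))/(-69.760 − (-15.957))
f_A = -36.893 / -53.803 = 0.6857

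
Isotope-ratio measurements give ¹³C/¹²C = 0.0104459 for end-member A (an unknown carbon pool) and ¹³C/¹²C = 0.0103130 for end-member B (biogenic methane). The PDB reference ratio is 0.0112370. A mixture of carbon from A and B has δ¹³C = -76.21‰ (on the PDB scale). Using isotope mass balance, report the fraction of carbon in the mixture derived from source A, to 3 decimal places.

δ_A = (0.0104459/0.0112370 − 1)×1000 = (0.929599 − 1)×1000 = -70.401‰
δ_B = (0.0103130/0.0112370 − 1)×1000 = (0.917772 − 1)×1000 = -82.228‰
f_A = (δ_mix − δ_B)/(δ_A − δ_B) = (-76.21 − (-82.228))/(-70.401 − (-82.228))
f_A = 6.018 / 11.827 = 0.5089

0.509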